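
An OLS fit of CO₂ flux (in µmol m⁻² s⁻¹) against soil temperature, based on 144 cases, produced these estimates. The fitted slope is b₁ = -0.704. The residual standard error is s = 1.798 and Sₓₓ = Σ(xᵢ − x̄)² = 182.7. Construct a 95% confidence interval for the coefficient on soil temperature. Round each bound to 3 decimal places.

SE(b₁) = s/√Sₓₓ = 1.798/√182.7 = 0.133021.
df = n − 2 = 142.
t* = t_{0.025, 142} = 1.976811.
Margin = t* × SE = 1.976811 × 0.133021 = 0.26296.
CI: -0.704 ± 0.26296 → (-0.967, -0.441).
With 95% confidence, each one-unit increase in soil temperature is associated with a change of between -0.967 and -0.441 µmol m⁻² s⁻¹ in CO₂ flux.

(-0.967, -0.441)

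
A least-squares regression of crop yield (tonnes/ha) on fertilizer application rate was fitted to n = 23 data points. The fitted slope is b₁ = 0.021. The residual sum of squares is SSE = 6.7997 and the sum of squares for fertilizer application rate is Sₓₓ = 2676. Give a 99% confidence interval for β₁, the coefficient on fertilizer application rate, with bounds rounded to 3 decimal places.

(-0.010, 0.052)

MSE = SSE/(n − 2) = 6.7997/21 = 0.323795.
SE(b₁) = √(MSE/Sₓₓ) = √(0.323795/2676) = 0.011.
df = n − 2 = 21.
t* = t_{0.005, 21} = 2.83136.
Margin = t* × SE = 2.83136 × 0.011 = 0.03114.
CI: 0.021 ± 0.03114 → (-0.010, 0.052).
With 99% confidence, each one-unit increase in fertilizer application rate is associated with a change of between -0.010 and 0.052 tonnes/ha in crop yield.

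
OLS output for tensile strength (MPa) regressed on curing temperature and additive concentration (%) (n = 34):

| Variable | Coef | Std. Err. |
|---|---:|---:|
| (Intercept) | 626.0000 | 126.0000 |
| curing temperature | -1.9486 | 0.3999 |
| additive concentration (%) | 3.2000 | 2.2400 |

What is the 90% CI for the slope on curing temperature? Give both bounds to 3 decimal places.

Read off: b = -1.9486, SE = 0.3999 for curing temperature.
df = n − k − 1 = 34 − 2 − 1 = 31.
t* = t_{0.05, 31} = 1.695519.
Margin = t* × SE = 1.695519 × 0.3999 = 0.67804.
CI: -1.9486 ± 0.67804 → (-2.627, -1.271).

(-2.627, -1.271)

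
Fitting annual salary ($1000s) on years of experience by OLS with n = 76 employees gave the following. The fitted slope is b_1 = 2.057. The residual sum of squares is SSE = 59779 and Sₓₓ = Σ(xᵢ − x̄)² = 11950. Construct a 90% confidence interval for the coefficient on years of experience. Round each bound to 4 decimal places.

MSE = SSE/(n − 2) = 59779/74 = 807.824.
SE(b_1) = √(MSE/Sₓₓ) = √(807.824/11950) = 0.260001.
df = n − 2 = 74.
t* = t_{0.05, 74} = 1.665707.
Margin = t* × SE = 1.665707 × 0.260001 = 0.433085.
CI: 2.057 ± 0.433085 → (1.6239, 2.4901).
With 90% confidence, each one-unit increase in years of experience is associated with a change of between 1.6239 and 2.4901 $1000s in annual salary.

(1.6239, 2.4901)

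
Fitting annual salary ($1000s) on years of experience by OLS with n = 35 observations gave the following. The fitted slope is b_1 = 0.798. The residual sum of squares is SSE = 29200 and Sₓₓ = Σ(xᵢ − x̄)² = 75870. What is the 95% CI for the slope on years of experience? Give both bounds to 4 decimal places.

MSE = SSE/(n − 2) = 29200/33 = 884.848.
SE(b_1) = √(MSE/Sₓₓ) = √(884.848/75870) = 0.107994.
df = n − 2 = 33.
t* = t_{0.025, 33} = 2.034515.
Margin = t* × SE = 2.034515 × 0.107994 = 0.219715.
CI: 0.798 ± 0.219715 → (0.5783, 1.0177).
With 95% confidence, each one-unit increase in years of experience is associated with a change of between 0.5783 and 1.0177 $1000s in annual salary.

(0.5783, 1.0177)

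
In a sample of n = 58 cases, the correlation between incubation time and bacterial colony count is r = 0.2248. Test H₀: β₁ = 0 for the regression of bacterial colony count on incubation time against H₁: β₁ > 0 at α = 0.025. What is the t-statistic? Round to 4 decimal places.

t = r·√(n − 2)/√(1 − r²) = 0.2248·√56/√0.949465 = 1.7264.
df = n − 2 = 56.
One-sided p ≈ 0.0449, which is ≥ 0.025, so fail to reject H₀.
The data do not give significant evidence of a linear association between incubation time and bacterial colony count.

t = 1.7264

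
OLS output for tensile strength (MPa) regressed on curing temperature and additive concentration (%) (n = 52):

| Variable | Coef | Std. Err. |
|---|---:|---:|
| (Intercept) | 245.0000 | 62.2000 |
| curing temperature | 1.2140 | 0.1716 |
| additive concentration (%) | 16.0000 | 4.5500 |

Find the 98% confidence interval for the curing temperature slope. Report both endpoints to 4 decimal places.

(0.8013, 1.6267)

Read off: b = 1.2140, SE = 0.1716 for curing temperature.
df = n − k − 1 = 52 − 2 − 1 = 49.
t* = t_{0.01, 49} = 2.404892.
Margin = t* × SE = 2.404892 × 0.1716 = 0.412679.
CI: 1.2140 ± 0.412679 → (0.8013, 1.6267).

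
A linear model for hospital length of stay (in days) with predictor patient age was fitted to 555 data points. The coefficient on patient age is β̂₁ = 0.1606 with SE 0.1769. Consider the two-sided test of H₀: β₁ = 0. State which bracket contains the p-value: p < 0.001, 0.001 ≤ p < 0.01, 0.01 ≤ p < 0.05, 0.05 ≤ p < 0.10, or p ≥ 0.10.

t = 0.1606 / 0.1769 = 0.908.
df = n − 2 = 555 − 2 = 553.
Two-sided p = 2·P(T_{553} > |t|) ≈ 0.3643.
So p ≥ 0.10.

p ≥ 0.10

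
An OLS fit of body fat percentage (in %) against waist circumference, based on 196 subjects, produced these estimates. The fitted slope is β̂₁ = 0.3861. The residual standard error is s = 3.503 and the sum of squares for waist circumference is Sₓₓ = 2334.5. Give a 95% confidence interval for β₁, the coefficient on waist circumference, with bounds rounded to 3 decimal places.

(0.243, 0.529)

SE(β̂₁) = s/√Sₓₓ = 3.503/√2334.5 = 0.0725009.
df = n − 2 = 194.
t* = t_{0.025, 194} = 1.972268.
Margin = t* × SE = 1.972268 × 0.0725009 = 0.14299.
CI: 0.3861 ± 0.14299 → (0.243, 0.529).
With 95% confidence, each one-unit increase in waist circumference is associated with a change of between 0.243 and 0.529 % in body fat percentage.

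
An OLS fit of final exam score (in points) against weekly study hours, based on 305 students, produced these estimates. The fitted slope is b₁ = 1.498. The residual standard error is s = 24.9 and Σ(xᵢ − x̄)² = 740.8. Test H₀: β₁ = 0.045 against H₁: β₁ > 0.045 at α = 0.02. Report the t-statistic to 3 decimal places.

t = 1.588

SE(b₁) = s/√Sₓₓ = 24.9/√740.8 = 0.914848.
t = (1.498 − 0.045) / 0.914848 = 1.588.
df = n − 2 = 303.
One-sided p ≈ 0.0566, which is ≥ 0.02, so fail to reject H₀.
The data do not give significant evidence that the true slope on weekly study hours exceeds 0.045 points per unit.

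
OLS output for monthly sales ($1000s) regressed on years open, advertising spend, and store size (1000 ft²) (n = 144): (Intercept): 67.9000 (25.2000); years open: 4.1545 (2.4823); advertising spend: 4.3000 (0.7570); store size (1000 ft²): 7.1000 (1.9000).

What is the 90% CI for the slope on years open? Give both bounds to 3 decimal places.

(0.044, 8.265)

Read off: b = 4.1545, SE = 2.4823 for years open.
df = n − k − 1 = 144 − 3 − 1 = 140.
t* = t_{0.05, 140} = 1.655811.
Margin = t* × SE = 1.655811 × 2.4823 = 4.11022.
CI: 4.1545 ± 4.11022 → (0.044, 8.265).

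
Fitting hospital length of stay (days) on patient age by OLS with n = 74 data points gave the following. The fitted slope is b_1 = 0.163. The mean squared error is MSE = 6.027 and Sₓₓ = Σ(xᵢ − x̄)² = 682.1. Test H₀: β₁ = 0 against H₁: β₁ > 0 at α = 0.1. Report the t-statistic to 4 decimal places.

SE(b_1) = √(MSE/Sₓₓ) = √(6.027/682.1) = 0.0939997.
t = 0.163 / 0.0939997 = 1.7340.
df = n − 2 = 72.
One-sided p ≈ 0.0436, which is < 0.1, so reject H₀.
There is evidence that the true slope on patient age is positive.

t = 1.7340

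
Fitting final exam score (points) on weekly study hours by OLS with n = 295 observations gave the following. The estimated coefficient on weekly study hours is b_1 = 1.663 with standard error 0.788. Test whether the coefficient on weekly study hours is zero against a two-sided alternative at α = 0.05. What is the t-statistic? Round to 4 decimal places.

t = 2.1104

H₀: β₁ = 0 vs H₁: β₁ ≠ 0.
t = (b_1 − β₁⁰)/SE = 1.663 / 0.788 = 2.1104.
df = n − 2 = 295 − 2 = 293.
Two-sided p ≈ 0.0357, which is < 0.05, so reject H₀.
There is evidence that weekly study hours is associated with final exam score.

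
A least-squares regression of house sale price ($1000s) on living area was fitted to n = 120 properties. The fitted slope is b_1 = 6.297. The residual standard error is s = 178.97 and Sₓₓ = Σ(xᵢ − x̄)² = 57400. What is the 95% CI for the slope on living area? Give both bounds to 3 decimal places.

(4.818, 7.776)

SE(b_1) = s/√Sₓₓ = 178.97/√57400 = 0.747006.
df = n − 2 = 118.
t* = t_{0.025, 118} = 1.980272.
Margin = t* × SE = 1.980272 × 0.747006 = 1.47928.
CI: 6.297 ± 1.47928 → (4.818, 7.776).
With 95% confidence, each one-unit increase in living area is associated with a change of between 4.818 and 7.776 $1000s in house sale price.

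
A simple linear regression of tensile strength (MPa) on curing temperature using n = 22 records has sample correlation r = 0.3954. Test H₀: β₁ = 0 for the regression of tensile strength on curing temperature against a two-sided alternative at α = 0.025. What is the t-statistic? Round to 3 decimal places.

t = 1.925

t = r·√(n − 2)/√(1 − r²) = 0.3954·√20/√0.843659 = 1.925.
df = n − 2 = 20.
Two-sided p ≈ 0.0685, which is ≥ 0.025, so fail to reject H₀.
The data do not give significant evidence of a linear association between curing temperature and tensile strength.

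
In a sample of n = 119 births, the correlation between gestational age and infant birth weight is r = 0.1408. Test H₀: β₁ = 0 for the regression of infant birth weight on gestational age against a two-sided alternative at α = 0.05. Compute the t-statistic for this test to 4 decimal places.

t = r·√(n − 2)/√(1 − r²) = 0.1408·√117/√0.980175 = 1.5383.
df = n − 2 = 117.
Two-sided p ≈ 0.1267, which is ≥ 0.05, so fail to reject H₀.
The data do not give significant evidence of a linear association between gestational age and infant birth weight.

t = 1.5383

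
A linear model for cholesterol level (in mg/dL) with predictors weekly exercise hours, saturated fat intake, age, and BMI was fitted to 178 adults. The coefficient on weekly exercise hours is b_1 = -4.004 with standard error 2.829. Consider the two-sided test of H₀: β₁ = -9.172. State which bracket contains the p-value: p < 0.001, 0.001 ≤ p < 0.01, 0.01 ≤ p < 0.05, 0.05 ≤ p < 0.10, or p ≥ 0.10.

0.05 ≤ p < 0.10

t = (-4.004 − (-9.172)) / 2.829 = 1.827.
df = n − k − 1 = 178 − 4 − 1 = 173.
Two-sided p = 2·P(T_{173} > |t|) ≈ 0.0695.
So 0.05 ≤ p < 0.10.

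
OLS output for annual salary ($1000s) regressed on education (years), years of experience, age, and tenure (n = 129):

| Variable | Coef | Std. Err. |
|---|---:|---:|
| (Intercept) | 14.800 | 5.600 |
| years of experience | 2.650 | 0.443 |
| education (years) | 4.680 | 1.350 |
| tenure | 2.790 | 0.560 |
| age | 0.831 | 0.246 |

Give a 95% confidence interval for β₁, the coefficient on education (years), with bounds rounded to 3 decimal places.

Read off: b = 4.680, SE = 1.350 for education (years).
df = n − k − 1 = 129 − 4 − 1 = 124.
t* = t_{0.025, 124} = 1.97928.
Margin = t* × SE = 1.97928 × 1.350 = 2.67203.
CI: 4.680 ± 2.67203 → (2.008, 7.352).

(2.008, 7.352)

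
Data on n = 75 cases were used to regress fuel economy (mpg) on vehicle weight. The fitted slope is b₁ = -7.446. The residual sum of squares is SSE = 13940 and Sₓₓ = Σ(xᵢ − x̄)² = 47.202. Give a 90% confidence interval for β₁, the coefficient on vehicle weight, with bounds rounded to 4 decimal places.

(-10.7969, -4.0951)

MSE = SSE/(n − 2) = 13940/73 = 190.959.
SE(b₁) = √(MSE/Sₓₓ) = √(190.959/47.202) = 2.01136.
df = n − 2 = 73.
t* = t_{0.05, 73} = 1.665996.
Margin = t* × SE = 1.665996 × 2.01136 = 3.350918.
CI: -7.446 ± 3.350918 → (-10.7969, -4.0951).
With 90% confidence, each one-unit increase in vehicle weight is associated with a change of between -10.7969 and -4.0951 mpg in fuel economy.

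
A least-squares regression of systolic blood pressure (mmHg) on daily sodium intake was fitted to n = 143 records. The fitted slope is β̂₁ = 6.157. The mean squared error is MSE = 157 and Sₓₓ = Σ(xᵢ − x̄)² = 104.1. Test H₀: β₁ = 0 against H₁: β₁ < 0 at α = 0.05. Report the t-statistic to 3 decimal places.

t = 5.014

SE(β̂₁) = √(MSE/Sₓₓ) = √(157/104.1) = 1.22807.
t = 6.157 / 1.22807 = 5.014.
df = n − 2 = 141.
One-sided p ≈ 1.0000, which is ≥ 0.05, so fail to reject H₀.
The data do not give significant evidence that the true slope on daily sodium intake is negative.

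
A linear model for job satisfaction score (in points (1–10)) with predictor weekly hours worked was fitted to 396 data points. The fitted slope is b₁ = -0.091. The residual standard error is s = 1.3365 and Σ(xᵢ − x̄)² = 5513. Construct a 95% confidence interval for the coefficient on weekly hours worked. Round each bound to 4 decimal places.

(-0.1264, -0.0556)

SE(b₁) = s/√Sₓₓ = 1.3365/√5513 = 0.0180001.
df = n − 2 = 394.
t* = t_{0.025, 394} = 1.966003.
Margin = t* × SE = 1.966003 × 0.0180001 = 0.035388.
CI: -0.091 ± 0.035388 → (-0.1264, -0.0556).
With 95% confidence, each one-unit increase in weekly hours worked is associated with a change of between -0.1264 and -0.0556 points (1–10) in job satisfaction score.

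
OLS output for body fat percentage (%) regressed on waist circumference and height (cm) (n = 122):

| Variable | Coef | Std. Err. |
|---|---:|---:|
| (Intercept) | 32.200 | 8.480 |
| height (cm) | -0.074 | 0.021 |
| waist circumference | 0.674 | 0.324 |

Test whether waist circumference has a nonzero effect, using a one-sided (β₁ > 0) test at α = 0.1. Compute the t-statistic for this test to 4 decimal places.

t = 2.0802

Read off: b = 0.674, SE = 0.324 for waist circumference.
H₀: β₁ = 0 vs H₁: β₁ > 0.
t = 0.674 / 0.324 = 2.0802.
df = n − k − 1 = 122 − 2 − 1 = 119.
One-sided p ≈ 0.0198, which is < 0.1, so reject H₀.
There is evidence that the true slope on waist circumference is positive, holding the other predictors fixed.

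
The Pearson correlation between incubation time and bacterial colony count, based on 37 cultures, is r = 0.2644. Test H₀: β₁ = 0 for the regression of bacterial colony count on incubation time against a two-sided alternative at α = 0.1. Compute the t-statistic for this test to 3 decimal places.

t = 1.622

t = r·√(n − 2)/√(1 − r²) = 0.2644·√35/√0.930093 = 1.622.
df = n − 2 = 35.
Two-sided p ≈ 0.1138, which is ≥ 0.1, so fail to reject H₀.
The data do not give significant evidence of a linear association between incubation time and bacterial colony count.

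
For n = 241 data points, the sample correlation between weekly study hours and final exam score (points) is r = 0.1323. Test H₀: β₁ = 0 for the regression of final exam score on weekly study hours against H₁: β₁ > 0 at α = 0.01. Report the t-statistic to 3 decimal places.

t = 2.063

t = r·√(n − 2)/√(1 − r²) = 0.1323·√239/√0.982497 = 2.063.
df = n − 2 = 239.
One-sided p ≈ 0.0201, which is ≥ 0.01, so fail to reject H₀.
The data do not give significant evidence of a linear association between weekly study hours and final exam score.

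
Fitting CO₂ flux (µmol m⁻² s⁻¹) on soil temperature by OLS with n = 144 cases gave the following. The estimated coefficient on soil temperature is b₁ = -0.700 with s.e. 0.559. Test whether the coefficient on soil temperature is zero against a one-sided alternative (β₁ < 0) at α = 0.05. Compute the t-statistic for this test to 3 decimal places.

t = -1.252

H₀: β₁ = 0 vs H₁: β₁ < 0.
t = (b₁ − β₁⁰)/SE = -0.700 / 0.559 = -1.252.
df = n − 2 = 144 − 2 = 142.
One-sided p ≈ 0.1063, which is ≥ 0.05, so fail to reject H₀.
The data do not give significant evidence that the true slope on soil temperature is negative.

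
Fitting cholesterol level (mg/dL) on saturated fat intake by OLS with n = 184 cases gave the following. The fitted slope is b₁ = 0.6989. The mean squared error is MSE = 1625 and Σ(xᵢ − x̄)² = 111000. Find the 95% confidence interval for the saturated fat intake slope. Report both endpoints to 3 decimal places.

(0.460, 0.938)

SE(b₁) = √(MSE/Sₓₓ) = √(1625/111000) = 0.120994.
df = n − 2 = 182.
t* = t_{0.025, 182} = 1.973084.
Margin = t* × SE = 1.973084 × 0.120994 = 0.23873.
CI: 0.6989 ± 0.23873 → (0.460, 0.938).
With 95% confidence, each one-unit increase in saturated fat intake is associated with a change of between 0.460 and 0.938 mg/dL in cholesterol level.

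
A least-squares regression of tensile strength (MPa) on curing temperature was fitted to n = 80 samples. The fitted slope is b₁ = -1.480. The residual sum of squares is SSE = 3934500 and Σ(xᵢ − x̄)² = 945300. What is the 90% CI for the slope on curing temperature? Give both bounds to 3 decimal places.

MSE = SSE/(n − 2) = 3934500/78 = 50442.3.
SE(b₁) = √(MSE/Sₓₓ) = √(50442.3/945300) = 0.231.
df = n − 2 = 78.
t* = t_{0.05, 78} = 1.664625.
Margin = t* × SE = 1.664625 × 0.231 = 0.38453.
CI: -1.480 ± 0.38453 → (-1.865, -1.095).
With 90% confidence, each one-unit increase in curing temperature is associated with a change of between -1.865 and -1.095 MPa in tensile strength.

(-1.865, -1.095)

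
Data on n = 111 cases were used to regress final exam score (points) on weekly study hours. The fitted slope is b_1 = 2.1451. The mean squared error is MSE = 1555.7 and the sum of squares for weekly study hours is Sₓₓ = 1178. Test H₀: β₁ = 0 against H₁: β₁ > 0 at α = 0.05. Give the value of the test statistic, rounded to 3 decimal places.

SE(b_1) = √(MSE/Sₓₓ) = √(1555.7/1178) = 1.14919.
t = 2.1451 / 1.14919 = 1.867.
df = n − 2 = 109.
One-sided p ≈ 0.0323, which is < 0.05, so reject H₀.
There is evidence that the true slope on weekly study hours is positive.

t = 1.867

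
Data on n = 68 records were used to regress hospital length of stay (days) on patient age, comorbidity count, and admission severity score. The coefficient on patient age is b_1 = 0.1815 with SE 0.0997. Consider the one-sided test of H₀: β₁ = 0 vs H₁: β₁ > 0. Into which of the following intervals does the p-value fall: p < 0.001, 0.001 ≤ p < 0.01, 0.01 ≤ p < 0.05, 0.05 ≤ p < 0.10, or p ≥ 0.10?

0.01 ≤ p < 0.05

t = 0.1815 / 0.0997 = 1.820.
df = n − k − 1 = 68 − 3 − 1 = 64.
One-sided p = P(T_{64} > t) ≈ 0.0367.
So 0.01 ≤ p < 0.05.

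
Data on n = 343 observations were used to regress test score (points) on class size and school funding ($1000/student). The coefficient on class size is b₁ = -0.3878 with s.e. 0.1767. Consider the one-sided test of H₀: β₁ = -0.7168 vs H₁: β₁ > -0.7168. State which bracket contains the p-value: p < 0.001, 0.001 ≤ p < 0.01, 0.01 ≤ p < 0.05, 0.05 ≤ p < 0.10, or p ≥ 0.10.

0.01 ≤ p < 0.05

t = (-0.3878 − (-0.7168)) / 0.1767 = 1.862.
df = n − k − 1 = 343 − 2 − 1 = 340.
One-sided p = P(T_{340} > t) ≈ 0.0317.
So 0.01 ≤ p < 0.05.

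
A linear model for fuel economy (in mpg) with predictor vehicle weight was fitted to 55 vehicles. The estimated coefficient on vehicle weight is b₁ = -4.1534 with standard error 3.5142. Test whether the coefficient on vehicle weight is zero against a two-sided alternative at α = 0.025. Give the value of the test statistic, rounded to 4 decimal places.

H₀: β₁ = 0 vs H₁: β₁ ≠ 0.
t = (b₁ − β₁⁰)/SE = -4.1534 / 3.5142 = -1.1819.
df = n − 2 = 55 − 2 = 53.
Two-sided p ≈ 0.2425, which is ≥ 0.025, so fail to reject H₀.
The data do not give significant evidence of an association between vehicle weight and fuel economy.

t = -1.1819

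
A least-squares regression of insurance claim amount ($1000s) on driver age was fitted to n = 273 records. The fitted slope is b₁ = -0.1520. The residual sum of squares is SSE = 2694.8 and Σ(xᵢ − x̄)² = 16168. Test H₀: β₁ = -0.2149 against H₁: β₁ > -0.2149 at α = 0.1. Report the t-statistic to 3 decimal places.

t = 2.536

MSE = SSE/(n − 2) = 2694.8/271 = 9.94391.
SE(b₁) = √(MSE/Sₓₓ) = √(9.94391/16168) = 0.0247999.
t = (-0.1520 − (-0.2149)) / 0.0247999 = 2.536.
df = n − 2 = 271.
One-sided p ≈ 0.0059, which is < 0.1, so reject H₀.
There is evidence that the true slope on driver age exceeds -0.2149 $1000s per unit.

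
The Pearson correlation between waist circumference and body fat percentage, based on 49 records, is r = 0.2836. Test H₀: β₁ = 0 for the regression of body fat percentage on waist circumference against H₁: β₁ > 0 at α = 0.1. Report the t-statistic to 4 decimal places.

t = r·√(n − 2)/√(1 − r²) = 0.2836·√47/√0.919571 = 2.0275.
df = n − 2 = 47.
One-sided p ≈ 0.0242, which is < 0.1, so reject H₀.
There is evidence of a linear association between waist circumference and body fat percentage.

t = 2.0275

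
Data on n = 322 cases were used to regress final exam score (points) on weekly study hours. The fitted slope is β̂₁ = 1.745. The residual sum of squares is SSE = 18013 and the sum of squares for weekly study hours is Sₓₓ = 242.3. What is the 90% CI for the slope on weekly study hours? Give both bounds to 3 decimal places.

MSE = SSE/(n − 2) = 18013/320 = 56.2906.
SE(β̂₁) = √(MSE/Sₓₓ) = √(56.2906/242.3) = 0.481994.
df = n − 2 = 320.
t* = t_{0.05, 320} = 1.649629.
Margin = t* × SE = 1.649629 × 0.481994 = 0.79511.
CI: 1.745 ± 0.79511 → (0.950, 2.540).
With 90% confidence, each one-unit increase in weekly study hours is associated with a change of between 0.950 and 2.540 points in final exam score.

(0.950, 2.540)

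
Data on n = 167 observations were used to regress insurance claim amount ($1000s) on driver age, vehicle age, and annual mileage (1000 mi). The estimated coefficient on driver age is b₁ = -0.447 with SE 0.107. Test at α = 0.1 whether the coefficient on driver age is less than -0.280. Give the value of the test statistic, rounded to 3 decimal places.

t = -1.561

H₀: β₁ = -0.280 vs H₁: β₁ < -0.280.
t = (b₁ − β₁⁰)/SE = (-0.447 − (-0.280)) / 0.107 = -1.561.
df = n − k − 1 = 167 − 3 − 1 = 163.
One-sided p ≈ 0.0603, which is < 0.1, so reject H₀.
There is evidence that the true slope on driver age is below -0.280 $1000s per unit, holding the other predictors fixed.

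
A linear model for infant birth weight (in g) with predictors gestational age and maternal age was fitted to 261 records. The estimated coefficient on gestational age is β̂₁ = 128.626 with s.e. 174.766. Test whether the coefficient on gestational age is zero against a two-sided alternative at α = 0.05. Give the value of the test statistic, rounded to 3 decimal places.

H₀: β₁ = 0 vs H₁: β₁ ≠ 0.
t = (β̂₁ − β₁⁰)/SE = 128.626 / 174.766 = 0.736.
df = n − k − 1 = 261 − 2 − 1 = 258.
Two-sided p ≈ 0.4624, which is ≥ 0.05, so fail to reject H₀.
The data do not give significant evidence of an association between gestational age and infant birth weight, after adjusting for the other predictors.

t = 0.736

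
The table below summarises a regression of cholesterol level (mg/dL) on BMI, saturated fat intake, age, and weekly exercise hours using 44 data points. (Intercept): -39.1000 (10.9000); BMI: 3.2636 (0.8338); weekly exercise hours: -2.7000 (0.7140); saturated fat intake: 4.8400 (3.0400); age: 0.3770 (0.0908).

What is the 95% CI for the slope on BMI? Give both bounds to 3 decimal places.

Read off: b = 3.2636, SE = 0.8338 for BMI.
df = n − k − 1 = 44 − 4 − 1 = 39.
t* = t_{0.025, 39} = 2.022691.
Margin = t* × SE = 2.022691 × 0.8338 = 1.68652.
CI: 3.2636 ± 1.68652 → (1.577, 4.950).

(1.577, 4.950)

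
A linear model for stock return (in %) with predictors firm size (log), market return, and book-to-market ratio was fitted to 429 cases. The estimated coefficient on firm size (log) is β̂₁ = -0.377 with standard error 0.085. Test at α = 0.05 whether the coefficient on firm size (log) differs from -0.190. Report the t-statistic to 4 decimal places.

H₀: β₁ = -0.190 vs H₁: β₁ ≠ -0.190.
t = (β̂₁ − β₁⁰)/SE = (-0.377 − (-0.190)) / 0.085 = -2.2000.
df = n − k − 1 = 429 − 3 − 1 = 425.
Two-sided p ≈ 0.0283, which is < 0.05, so reject H₀.
There is evidence that the true slope on firm size (log) differs from -0.190 % per unit, holding the other predictors fixed.

t = -2.2000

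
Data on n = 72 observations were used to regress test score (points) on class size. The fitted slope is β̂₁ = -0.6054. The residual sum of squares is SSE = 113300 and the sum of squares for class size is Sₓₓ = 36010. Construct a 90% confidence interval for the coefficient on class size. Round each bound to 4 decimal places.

MSE = SSE/(n − 2) = 113300/70 = 1618.57.
SE(β̂₁) = √(MSE/Sₓₓ) = √(1618.57/36010) = 0.212009.
df = n − 2 = 70.
t* = t_{0.05, 70} = 1.666914.
Margin = t* × SE = 1.666914 × 0.212009 = 0.353401.
CI: -0.6054 ± 0.353401 → (-0.9588, -0.2520).
With 90% confidence, each one-unit increase in class size is associated with a change of between -0.9588 and -0.2520 points in test score.

(-0.9588, -0.2520)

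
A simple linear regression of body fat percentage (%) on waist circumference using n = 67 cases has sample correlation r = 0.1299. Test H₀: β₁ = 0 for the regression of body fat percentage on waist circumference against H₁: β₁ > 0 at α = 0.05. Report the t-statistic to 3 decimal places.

t = 1.056

t = r·√(n − 2)/√(1 − r²) = 0.1299·√65/√0.983126 = 1.056.
df = n − 2 = 65.
One-sided p ≈ 0.1474, which is ≥ 0.05, so fail to reject H₀.
The data do not give significant evidence of a linear association between waist circumference and body fat percentage.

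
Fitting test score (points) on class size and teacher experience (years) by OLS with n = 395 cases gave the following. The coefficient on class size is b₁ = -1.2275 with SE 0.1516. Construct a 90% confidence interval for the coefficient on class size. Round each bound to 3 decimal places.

df = n − k − 1 = 395 − 2 − 1 = 392.
t* = t_{0.05, 392} = 1.64875.
Margin = t* × SE = 1.64875 × 0.1516 = 0.24995.
CI: -1.2275 ± 0.24995 → (-1.477, -0.978).
With 90% confidence, each one-unit increase in class size is associated with a change of between -1.477 and -0.978 points in test score, holding the other predictors fixed.

(-1.477, -0.978)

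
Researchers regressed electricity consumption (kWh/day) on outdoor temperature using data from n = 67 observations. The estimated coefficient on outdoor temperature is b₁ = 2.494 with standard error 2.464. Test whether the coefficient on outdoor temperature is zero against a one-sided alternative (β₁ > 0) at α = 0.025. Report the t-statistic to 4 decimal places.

H₀: β₁ = 0 vs H₁: β₁ > 0.
t = (b₁ − β₁⁰)/SE = 2.494 / 2.464 = 1.0122.
df = n − 2 = 67 − 2 = 65.
One-sided p ≈ 0.1576, which is ≥ 0.025, so fail to reject H₀.
The data do not give significant evidence that the true slope on outdoor temperature is positive.

t = 1.0122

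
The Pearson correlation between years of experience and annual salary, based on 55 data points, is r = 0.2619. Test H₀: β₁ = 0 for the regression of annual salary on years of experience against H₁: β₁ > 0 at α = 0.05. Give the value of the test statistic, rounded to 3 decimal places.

t = 1.976

t = r·√(n − 2)/√(1 − r²) = 0.2619·√53/√0.931408 = 1.976.
df = n − 2 = 53.
One-sided p ≈ 0.0267, which is < 0.05, so reject H₀.
There is evidence of a linear association between years of experience and annual salary.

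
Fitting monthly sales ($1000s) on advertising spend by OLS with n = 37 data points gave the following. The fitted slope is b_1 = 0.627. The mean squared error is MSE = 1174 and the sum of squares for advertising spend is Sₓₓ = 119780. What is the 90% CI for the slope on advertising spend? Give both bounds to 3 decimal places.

SE(b_1) = √(MSE/Sₓₓ) = √(1174/119780) = 0.0990015.
df = n − 2 = 35.
t* = t_{0.05, 35} = 1.689572.
Margin = t* × SE = 1.689572 × 0.0990015 = 0.16727.
CI: 0.627 ± 0.16727 → (0.460, 0.794).
With 90% confidence, each one-unit increase in advertising spend is associated with a change of between 0.460 and 0.794 $1000s in monthly sales.

(0.460, 0.794)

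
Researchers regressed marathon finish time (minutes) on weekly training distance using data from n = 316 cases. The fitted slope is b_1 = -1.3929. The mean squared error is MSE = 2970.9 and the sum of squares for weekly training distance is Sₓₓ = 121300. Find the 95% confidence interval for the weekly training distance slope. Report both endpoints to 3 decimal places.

(-1.701, -1.085)

SE(b_1) = √(MSE/Sₓₓ) = √(2970.9/121300) = 0.1565.
df = n − 2 = 314.
t* = t_{0.025, 314} = 1.967548.
Margin = t* × SE = 1.967548 × 0.1565 = 0.30792.
CI: -1.3929 ± 0.30792 → (-1.701, -1.085).
With 95% confidence, each one-unit increase in weekly training distance is associated with a change of between -1.701 and -1.085 minutes in marathon finish time.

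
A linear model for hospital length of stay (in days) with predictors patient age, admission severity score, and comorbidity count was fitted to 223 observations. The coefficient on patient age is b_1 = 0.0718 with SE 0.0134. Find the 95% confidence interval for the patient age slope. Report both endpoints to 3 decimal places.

df = n − k − 1 = 223 − 3 − 1 = 219.
t* = t_{0.025, 219} = 1.970855.
Margin = t* × SE = 1.970855 × 0.0134 = 0.02641.
CI: 0.0718 ± 0.02641 → (0.045, 0.098).
With 95% confidence, each one-unit increase in patient age is associated with a change of between 0.045 and 0.098 days in hospital length of stay, holding the other predictors fixed.

(0.045, 0.098)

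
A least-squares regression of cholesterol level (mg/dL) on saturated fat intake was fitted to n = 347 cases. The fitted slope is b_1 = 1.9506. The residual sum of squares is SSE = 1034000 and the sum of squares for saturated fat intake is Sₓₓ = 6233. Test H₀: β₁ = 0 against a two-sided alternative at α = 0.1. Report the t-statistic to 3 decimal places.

t = 2.813

MSE = SSE/(n − 2) = 1034000/345 = 2997.1.
SE(b_1) = √(MSE/Sₓₓ) = √(2997.1/6233) = 0.693429.
t = 1.9506 / 0.693429 = 2.813.
df = n − 2 = 345.
Two-sided p ≈ 0.0052, which is < 0.1, so reject H₀.
There is evidence that saturated fat intake is associated with cholesterol level.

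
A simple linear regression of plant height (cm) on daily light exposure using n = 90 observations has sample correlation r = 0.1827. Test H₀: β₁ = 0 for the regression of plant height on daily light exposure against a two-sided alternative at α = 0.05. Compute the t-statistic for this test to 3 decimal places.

t = 1.743

t = r·√(n − 2)/√(1 − r²) = 0.1827·√88/√0.966621 = 1.743.
df = n − 2 = 88.
Two-sided p ≈ 0.0848, which is ≥ 0.05, so fail to reject H₀.
The data do not give significant evidence of a linear association between daily light exposure and plant height.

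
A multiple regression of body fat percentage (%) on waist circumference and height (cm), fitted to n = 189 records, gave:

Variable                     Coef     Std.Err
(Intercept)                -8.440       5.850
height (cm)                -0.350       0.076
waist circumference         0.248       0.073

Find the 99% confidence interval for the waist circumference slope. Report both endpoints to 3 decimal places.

(0.058, 0.438)

Read off: b = 0.248, SE = 0.073 for waist circumference.
df = n − k − 1 = 189 − 2 − 1 = 186.
t* = t_{0.005, 186} = 2.60252.
Margin = t* × SE = 2.60252 × 0.073 = 0.18998.
CI: 0.248 ± 0.18998 → (0.058, 0.438).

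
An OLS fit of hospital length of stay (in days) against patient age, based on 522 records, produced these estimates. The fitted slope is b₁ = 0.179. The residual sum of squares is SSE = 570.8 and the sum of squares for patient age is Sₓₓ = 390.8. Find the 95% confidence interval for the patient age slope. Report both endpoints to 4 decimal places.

(0.0749, 0.2831)

MSE = SSE/(n − 2) = 570.8/520 = 1.09769.
SE(b₁) = √(MSE/Sₓₓ) = √(1.09769/390.8) = 0.0529984.
df = n − 2 = 520.
t* = t_{0.025, 520} = 1.964537.
Margin = t* × SE = 1.964537 × 0.0529984 = 0.104117.
CI: 0.179 ± 0.104117 → (0.0749, 0.2831).
With 95% confidence, each one-unit increase in patient age is associated with a change of between 0.0749 and 0.2831 days in hospital length of stay.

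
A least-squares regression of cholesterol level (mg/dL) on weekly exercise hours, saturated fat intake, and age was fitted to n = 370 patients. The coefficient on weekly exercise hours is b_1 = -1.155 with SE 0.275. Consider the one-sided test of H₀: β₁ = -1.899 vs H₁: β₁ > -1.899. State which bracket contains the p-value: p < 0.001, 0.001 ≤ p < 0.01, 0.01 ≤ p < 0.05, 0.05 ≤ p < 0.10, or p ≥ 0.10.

t = (-1.155 − (-1.899)) / 0.275 = 2.705.
df = n − k − 1 = 370 − 3 − 1 = 366.
One-sided p = P(T_{366} > t) ≈ 0.0036.
So 0.001 ≤ p < 0.01.

0.001 ≤ p < 0.01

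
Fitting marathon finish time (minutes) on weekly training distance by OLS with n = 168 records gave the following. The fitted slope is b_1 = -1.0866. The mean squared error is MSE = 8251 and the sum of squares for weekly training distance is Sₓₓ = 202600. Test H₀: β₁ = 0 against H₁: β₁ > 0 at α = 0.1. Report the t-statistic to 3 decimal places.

t = -5.384

SE(b_1) = √(MSE/Sₓₓ) = √(8251/202600) = 0.201806.
t = -1.0866 / 0.201806 = -5.384.
df = n − 2 = 166.
One-sided p ≈ 1.0000, which is ≥ 0.1, so fail to reject H₀.
The data do not give significant evidence that the true slope on weekly training distance is positive.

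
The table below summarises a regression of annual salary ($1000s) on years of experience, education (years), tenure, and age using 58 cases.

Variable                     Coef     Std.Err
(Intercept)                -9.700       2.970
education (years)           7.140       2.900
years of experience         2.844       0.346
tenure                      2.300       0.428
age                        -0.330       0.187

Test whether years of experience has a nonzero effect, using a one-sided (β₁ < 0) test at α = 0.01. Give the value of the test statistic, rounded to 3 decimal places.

Read off: b = 2.844, SE = 0.346 for years of experience.
H₀: β₁ = 0 vs H₁: β₁ < 0.
t = 2.844 / 0.346 = 8.220.
df = n − k − 1 = 58 − 4 − 1 = 53.
One-sided p ≈ 1.0000, which is ≥ 0.01, so fail to reject H₀.
The data do not give significant evidence that the true slope on years of experience is negative, holding the other predictors fixed.

t = 8.220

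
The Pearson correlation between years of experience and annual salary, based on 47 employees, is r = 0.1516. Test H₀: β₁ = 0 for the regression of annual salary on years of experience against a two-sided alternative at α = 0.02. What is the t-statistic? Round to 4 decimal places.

t = r·√(n − 2)/√(1 − r²) = 0.1516·√45/√0.977017 = 1.0289.
df = n − 2 = 45.
Two-sided p ≈ 0.3090, which is ≥ 0.02, so fail to reject H₀.
The data do not give significant evidence of a linear association between years of experience and annual salary.

t = 1.0289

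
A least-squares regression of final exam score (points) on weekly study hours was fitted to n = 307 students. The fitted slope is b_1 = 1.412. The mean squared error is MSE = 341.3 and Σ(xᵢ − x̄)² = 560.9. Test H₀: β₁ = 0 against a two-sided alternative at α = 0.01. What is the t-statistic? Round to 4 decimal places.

SE(b_1) = √(MSE/Sₓₓ) = √(341.3/560.9) = 0.780055.
t = 1.412 / 0.780055 = 1.8101.
df = n − 2 = 305.
Two-sided p ≈ 0.0713, which is ≥ 0.01, so fail to reject H₀.
The data do not give significant evidence of an association between weekly study hours and final exam score.

t = 1.8101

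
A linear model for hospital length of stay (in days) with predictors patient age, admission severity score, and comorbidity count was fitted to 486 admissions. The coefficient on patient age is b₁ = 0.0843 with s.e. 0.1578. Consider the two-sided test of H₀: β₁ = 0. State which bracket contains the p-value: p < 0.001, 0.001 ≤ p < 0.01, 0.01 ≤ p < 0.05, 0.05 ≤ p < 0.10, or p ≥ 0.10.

p ≥ 0.10

t = 0.0843 / 0.1578 = 0.534.
df = n − k − 1 = 486 − 3 − 1 = 482.
Two-sided p = 2·P(T_{482} > |t|) ≈ 0.5934.
So p ≥ 0.10.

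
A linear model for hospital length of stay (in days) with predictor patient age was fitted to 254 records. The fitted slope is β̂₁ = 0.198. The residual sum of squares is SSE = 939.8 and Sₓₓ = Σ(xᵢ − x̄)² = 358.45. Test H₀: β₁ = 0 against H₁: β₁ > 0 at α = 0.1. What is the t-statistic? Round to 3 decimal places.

t = 1.941

MSE = SSE/(n − 2) = 939.8/252 = 3.72937.
SE(β̂₁) = √(MSE/Sₓₓ) = √(3.72937/358.45) = 0.102001.
t = 0.198 / 0.102001 = 1.941.
df = n − 2 = 252.
One-sided p ≈ 0.0267, which is < 0.1, so reject H₀.
There is evidence that the true slope on patient age is positive.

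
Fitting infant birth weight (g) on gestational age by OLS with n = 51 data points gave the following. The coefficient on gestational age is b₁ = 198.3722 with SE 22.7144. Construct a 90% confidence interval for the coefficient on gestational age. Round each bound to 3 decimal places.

df = n − 2 = 51 − 2 = 49.
t* = t_{0.05, 49} = 1.676551.
Margin = t* × SE = 1.676551 × 22.7144 = 38.08185.
CI: 198.3722 ± 38.08185 → (160.290, 236.454).
With 90% confidence, each one-unit increase in gestational age is associated with a change of between 160.290 and 236.454 g in infant birth weight.

(160.290, 236.454)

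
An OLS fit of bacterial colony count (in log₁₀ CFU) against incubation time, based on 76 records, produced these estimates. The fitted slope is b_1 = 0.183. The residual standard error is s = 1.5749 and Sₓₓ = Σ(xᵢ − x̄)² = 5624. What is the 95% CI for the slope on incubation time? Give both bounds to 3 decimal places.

(0.141, 0.225)

SE(b_1) = s/√Sₓₓ = 1.5749/√5624 = 0.0210005.
df = n − 2 = 74.
t* = t_{0.025, 74} = 1.992543.
Margin = t* × SE = 1.992543 × 0.0210005 = 0.04184.
CI: 0.183 ± 0.04184 → (0.141, 0.225).
With 95% confidence, each one-unit increase in incubation time is associated with a change of between 0.141 and 0.225 log₁₀ CFU in bacterial colony count.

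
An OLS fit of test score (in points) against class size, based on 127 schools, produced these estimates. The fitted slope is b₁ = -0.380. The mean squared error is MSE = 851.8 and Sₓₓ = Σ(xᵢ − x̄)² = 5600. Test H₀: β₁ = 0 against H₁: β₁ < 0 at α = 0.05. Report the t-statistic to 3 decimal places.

SE(b₁) = √(MSE/Sₓₓ) = √(851.8/5600) = 0.390009.
t = -0.380 / 0.390009 = -0.974.
df = n − 2 = 125.
One-sided p ≈ 0.1659, which is ≥ 0.05, so fail to reject H₀.
The data do not give significant evidence that the true slope on class size is negative.

t = -0.974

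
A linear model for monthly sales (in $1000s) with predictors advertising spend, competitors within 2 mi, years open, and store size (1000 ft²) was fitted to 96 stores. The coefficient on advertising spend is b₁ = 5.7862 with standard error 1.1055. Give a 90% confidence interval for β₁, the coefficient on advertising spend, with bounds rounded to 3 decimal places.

(3.949, 7.623)

df = n − k − 1 = 96 − 4 − 1 = 91.
t* = t_{0.05, 91} = 1.661771.
Margin = t* × SE = 1.661771 × 1.1055 = 1.83709.
CI: 5.7862 ± 1.83709 → (3.949, 7.623).
With 90% confidence, each one-unit increase in advertising spend is associated with a change of between 3.949 and 7.623 $1000s in monthly sales, holding the other predictors fixed.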